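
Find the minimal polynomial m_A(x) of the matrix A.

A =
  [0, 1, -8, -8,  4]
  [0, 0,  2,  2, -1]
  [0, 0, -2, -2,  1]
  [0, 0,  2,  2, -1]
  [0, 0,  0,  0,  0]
x^3

The characteristic polynomial is χ_A(x) = x^5, so the eigenvalues are known. The minimal polynomial is
  m_A(x) = Π_λ (x − λ)^{k_λ}
where k_λ is the size of the *largest* Jordan block for λ (equivalently, the smallest k with (A − λI)^k v = 0 for every generalised eigenvector v of λ).

  λ = 0: largest Jordan block has size 3, contributing (x − 0)^3

So m_A(x) = x^3 = x^3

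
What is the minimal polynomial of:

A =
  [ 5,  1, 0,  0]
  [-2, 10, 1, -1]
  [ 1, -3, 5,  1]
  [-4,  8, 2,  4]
x^3 - 18*x^2 + 108*x - 216

The characteristic polynomial is χ_A(x) = (x - 6)^4, so the eigenvalues are known. The minimal polynomial is
  m_A(x) = Π_λ (x − λ)^{k_λ}
where k_λ is the size of the *largest* Jordan block for λ (equivalently, the smallest k with (A − λI)^k v = 0 for every generalised eigenvector v of λ).

  λ = 6: largest Jordan block has size 3, contributing (x − 6)^3

So m_A(x) = (x - 6)^3 = x^3 - 18*x^2 + 108*x - 216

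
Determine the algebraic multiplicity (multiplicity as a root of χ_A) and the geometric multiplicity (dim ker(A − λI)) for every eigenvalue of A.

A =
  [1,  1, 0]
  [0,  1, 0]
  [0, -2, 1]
λ = 1: alg = 3, geom = 2

Step 1 — factor the characteristic polynomial to read off the algebraic multiplicities:
  χ_A(x) = (x - 1)^3

Step 2 — compute geometric multiplicities via the rank-nullity identity g(λ) = n − rank(A − λI):
  rank(A − (1)·I) = 1, so dim ker(A − (1)·I) = n − 1 = 2

Summary:
  λ = 1: algebraic multiplicity = 3, geometric multiplicity = 2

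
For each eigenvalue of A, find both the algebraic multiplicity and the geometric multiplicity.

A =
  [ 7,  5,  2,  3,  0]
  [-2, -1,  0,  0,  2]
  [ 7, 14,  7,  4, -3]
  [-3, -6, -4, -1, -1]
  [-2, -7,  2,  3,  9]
λ = 3: alg = 2, geom = 2; λ = 5: alg = 3, geom = 1

Step 1 — factor the characteristic polynomial to read off the algebraic multiplicities:
  χ_A(x) = (x - 5)^3*(x - 3)^2

Step 2 — compute geometric multiplicities via the rank-nullity identity g(λ) = n − rank(A − λI):
  rank(A − (3)·I) = 3, so dim ker(A − (3)·I) = n − 3 = 2
  rank(A − (5)·I) = 4, so dim ker(A − (5)·I) = n − 4 = 1

Summary:
  λ = 3: algebraic multiplicity = 2, geometric multiplicity = 2
  λ = 5: algebraic multiplicity = 3, geometric multiplicity = 1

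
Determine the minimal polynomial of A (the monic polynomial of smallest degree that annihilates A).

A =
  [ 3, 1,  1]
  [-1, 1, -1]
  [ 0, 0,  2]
x^2 - 4*x + 4

The characteristic polynomial is χ_A(x) = (x - 2)^3, so the eigenvalues are known. The minimal polynomial is
  m_A(x) = Π_λ (x − λ)^{k_λ}
where k_λ is the size of the *largest* Jordan block for λ (equivalently, the smallest k with (A − λI)^k v = 0 for every generalised eigenvector v of λ).

  λ = 2: largest Jordan block has size 2, contributing (x − 2)^2

So m_A(x) = (x - 2)^2 = x^2 - 4*x + 4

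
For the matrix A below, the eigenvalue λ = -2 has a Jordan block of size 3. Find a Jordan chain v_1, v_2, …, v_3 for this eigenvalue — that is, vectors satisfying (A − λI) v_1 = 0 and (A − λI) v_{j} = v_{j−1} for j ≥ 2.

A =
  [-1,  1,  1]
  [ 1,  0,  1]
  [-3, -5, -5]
A Jordan chain for λ = -2 of length 3:
v_1 = (-1, 0, 1)ᵀ
v_2 = (1, 1, -3)ᵀ
v_3 = (1, 0, 0)ᵀ

Let N = A − (-2)·I. We want v_3 with N^3 v_3 = 0 but N^2 v_3 ≠ 0; then v_{j-1} := N · v_j for j = 3, …, 2.

Pick v_3 = (1, 0, 0)ᵀ.
Then v_2 = N · v_3 = (1, 1, -3)ᵀ.
Then v_1 = N · v_2 = (-1, 0, 1)ᵀ.

Sanity check: (A − (-2)·I) v_1 = (0, 0, 0)ᵀ = 0. ✓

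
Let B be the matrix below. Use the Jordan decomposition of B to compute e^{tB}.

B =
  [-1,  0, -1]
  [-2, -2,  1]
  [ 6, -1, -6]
e^{tB} =
  [-t^2*exp(-3*t) + 2*t*exp(-3*t) + exp(-3*t), t^2*exp(-3*t)/2, t^2*exp(-3*t)/2 - t*exp(-3*t)]
  [-2*t*exp(-3*t), t*exp(-3*t) + exp(-3*t), t*exp(-3*t)]
  [-2*t^2*exp(-3*t) + 6*t*exp(-3*t), t^2*exp(-3*t) - t*exp(-3*t), t^2*exp(-3*t) - 3*t*exp(-3*t) + exp(-3*t)]

Strategy: write B = P · J · P⁻¹ where J is a Jordan canonical form, so e^{tB} = P · e^{tJ} · P⁻¹, and e^{tJ} can be computed block-by-block.

B has Jordan form
J =
  [-3,  1,  0]
  [ 0, -3,  1]
  [ 0,  0, -3]
(up to reordering of blocks).

Per-block formulas:
  For a 3×3 Jordan block J_3(-3): exp(t · J_3(-3)) = e^(-3t)·(I + t·N + (t^2/2)·N^2), where N is the 3×3 nilpotent shift.

After assembling e^{tJ} and conjugating by P, we get:

e^{tB} =
  [-t^2*exp(-3*t) + 2*t*exp(-3*t) + exp(-3*t), t^2*exp(-3*t)/2, t^2*exp(-3*t)/2 - t*exp(-3*t)]
  [-2*t*exp(-3*t), t*exp(-3*t) + exp(-3*t), t*exp(-3*t)]
  [-2*t^2*exp(-3*t) + 6*t*exp(-3*t), t^2*exp(-3*t) - t*exp(-3*t), t^2*exp(-3*t) - 3*t*exp(-3*t) + exp(-3*t)]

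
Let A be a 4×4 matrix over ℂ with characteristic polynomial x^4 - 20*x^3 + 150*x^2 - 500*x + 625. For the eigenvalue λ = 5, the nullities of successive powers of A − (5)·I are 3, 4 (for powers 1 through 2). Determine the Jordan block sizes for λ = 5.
Block sizes for λ = 5: [2, 1, 1]

From the dimensions of kernels of powers, the number of Jordan blocks of size at least j is d_j − d_{j−1} where d_j = dim ker(N^j) (with d_0 = 0). Computing the differences gives [3, 1].
The number of blocks of size exactly k is (#blocks of size ≥ k) − (#blocks of size ≥ k + 1), so the partition is: 2 block(s) of size 1, 1 block(s) of size 2.
In nonincreasing order the block sizes are [2, 1, 1].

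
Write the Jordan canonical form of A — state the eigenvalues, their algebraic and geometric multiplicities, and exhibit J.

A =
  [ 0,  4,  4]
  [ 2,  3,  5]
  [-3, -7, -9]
J_3(-2)

The characteristic polynomial is
  det(x·I − A) = x^3 + 6*x^2 + 12*x + 8 = (x + 2)^3

Eigenvalues and multiplicities (the geometric multiplicity of λ is n − rank(A − λI), which equals the number of Jordan blocks for λ):
  λ = -2: algebraic multiplicity = 3, geometric multiplicity = 1

Determining the block sizes for each eigenvalue:
  λ = -2: one block (gm = 1), so the single block has size am = 3 → block sizes [3]

Assembling the blocks gives a Jordan form
J =
  [-2,  1,  0]
  [ 0, -2,  1]
  [ 0,  0, -2]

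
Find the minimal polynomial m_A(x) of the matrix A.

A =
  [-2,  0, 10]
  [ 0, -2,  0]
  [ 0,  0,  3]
x^2 - x - 6

The characteristic polynomial is χ_A(x) = (x - 3)*(x + 2)^2, so the eigenvalues are known. The minimal polynomial is
  m_A(x) = Π_λ (x − λ)^{k_λ}
where k_λ is the size of the *largest* Jordan block for λ (equivalently, the smallest k with (A − λI)^k v = 0 for every generalised eigenvector v of λ).

  λ = -2: largest Jordan block has size 1, contributing (x + 2)
  λ = 3: largest Jordan block has size 1, contributing (x − 3)

So m_A(x) = (x - 3)*(x + 2) = x^2 - x - 6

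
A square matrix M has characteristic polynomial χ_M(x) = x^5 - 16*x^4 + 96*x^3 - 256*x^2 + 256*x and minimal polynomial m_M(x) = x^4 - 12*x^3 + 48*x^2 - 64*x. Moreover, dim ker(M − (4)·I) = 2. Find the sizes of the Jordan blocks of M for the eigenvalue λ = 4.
Block sizes for λ = 4: [3, 1]

Step 1 — from the characteristic polynomial, algebraic multiplicity of λ = 4 is 4. From dim ker(M − (4)·I) = 2, there are exactly 2 Jordan blocks for λ = 4.
Step 2 — from the minimal polynomial, the factor (x − 4)^3 tells us the largest block for λ = 4 has size 3.
Step 3 — with total size 4, 2 blocks, and largest block 3, the block sizes (in nonincreasing order) are [3, 1].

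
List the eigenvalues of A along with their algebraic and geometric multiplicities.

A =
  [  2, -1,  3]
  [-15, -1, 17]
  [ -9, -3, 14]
λ = 5: alg = 3, geom = 1

Step 1 — factor the characteristic polynomial to read off the algebraic multiplicities:
  χ_A(x) = (x - 5)^3

Step 2 — compute geometric multiplicities via the rank-nullity identity g(λ) = n − rank(A − λI):
  rank(A − (5)·I) = 2, so dim ker(A − (5)·I) = n − 2 = 1

Summary:
  λ = 5: algebraic multiplicity = 3, geometric multiplicity = 1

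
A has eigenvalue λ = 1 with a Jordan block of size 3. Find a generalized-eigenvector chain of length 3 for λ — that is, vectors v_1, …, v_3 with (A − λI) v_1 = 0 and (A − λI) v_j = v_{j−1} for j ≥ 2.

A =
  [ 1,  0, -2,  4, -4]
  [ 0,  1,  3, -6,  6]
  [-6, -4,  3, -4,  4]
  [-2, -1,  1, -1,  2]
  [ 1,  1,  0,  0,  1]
A Jordan chain for λ = 1 of length 3:
v_1 = (0, 0, 0, 1, 1)ᵀ
v_2 = (-2, 3, 2, 1, 0)ᵀ
v_3 = (0, 0, 1, 0, 0)ᵀ

Let N = A − (1)·I. We want v_3 with N^3 v_3 = 0 but N^2 v_3 ≠ 0; then v_{j-1} := N · v_j for j = 3, …, 2.

Pick v_3 = (0, 0, 1, 0, 0)ᵀ.
Then v_2 = N · v_3 = (-2, 3, 2, 1, 0)ᵀ.
Then v_1 = N · v_2 = (0, 0, 0, 1, 1)ᵀ.

Sanity check: (A − (1)·I) v_1 = (0, 0, 0, 0, 0)ᵀ = 0. ✓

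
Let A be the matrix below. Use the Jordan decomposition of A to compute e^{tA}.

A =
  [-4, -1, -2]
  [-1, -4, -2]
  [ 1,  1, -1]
e^{tA} =
  [-t*exp(-3*t) + exp(-3*t), -t*exp(-3*t), -2*t*exp(-3*t)]
  [-t*exp(-3*t), -t*exp(-3*t) + exp(-3*t), -2*t*exp(-3*t)]
  [t*exp(-3*t), t*exp(-3*t), 2*t*exp(-3*t) + exp(-3*t)]

Strategy: write A = P · J · P⁻¹ where J is a Jordan canonical form, so e^{tA} = P · e^{tJ} · P⁻¹, and e^{tJ} can be computed block-by-block.

A has Jordan form
J =
  [-3,  1,  0]
  [ 0, -3,  0]
  [ 0,  0, -3]
(up to reordering of blocks).

Per-block formulas:
  For a 1×1 block at λ = -3: exp(t · [-3]) = [e^(-3t)].
  For a 2×2 Jordan block J_2(-3): exp(t · J_2(-3)) = e^(-3t)·(I + t·N), where N is the 2×2 nilpotent shift.

After assembling e^{tJ} and conjugating by P, we get:

e^{tA} =
  [-t*exp(-3*t) + exp(-3*t), -t*exp(-3*t), -2*t*exp(-3*t)]
  [-t*exp(-3*t), -t*exp(-3*t) + exp(-3*t), -2*t*exp(-3*t)]
  [t*exp(-3*t), t*exp(-3*t), 2*t*exp(-3*t) + exp(-3*t)]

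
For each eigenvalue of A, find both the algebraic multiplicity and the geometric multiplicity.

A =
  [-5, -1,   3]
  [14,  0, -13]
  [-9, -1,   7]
λ = -1: alg = 2, geom = 1; λ = 4: alg = 1, geom = 1

Step 1 — factor the characteristic polynomial to read off the algebraic multiplicities:
  χ_A(x) = (x - 4)*(x + 1)^2

Step 2 — compute geometric multiplicities via the rank-nullity identity g(λ) = n − rank(A − λI):
  rank(A − (-1)·I) = 2, so dim ker(A − (-1)·I) = n − 2 = 1
  rank(A − (4)·I) = 2, so dim ker(A − (4)·I) = n − 2 = 1

Summary:
  λ = -1: algebraic multiplicity = 2, geometric multiplicity = 1
  λ = 4: algebraic multiplicity = 1, geometric multiplicity = 1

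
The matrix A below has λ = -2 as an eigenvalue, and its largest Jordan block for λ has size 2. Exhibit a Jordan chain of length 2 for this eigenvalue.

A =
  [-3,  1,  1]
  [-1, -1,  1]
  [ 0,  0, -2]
A Jordan chain for λ = -2 of length 2:
v_1 = (-1, -1, 0)ᵀ
v_2 = (1, 0, 0)ᵀ

Let N = A − (-2)·I. We want v_2 with N^2 v_2 = 0 but N^1 v_2 ≠ 0; then v_{j-1} := N · v_j for j = 2, …, 2.

Pick v_2 = (1, 0, 0)ᵀ.
Then v_1 = N · v_2 = (-1, -1, 0)ᵀ.

Sanity check: (A − (-2)·I) v_1 = (0, 0, 0)ᵀ = 0. ✓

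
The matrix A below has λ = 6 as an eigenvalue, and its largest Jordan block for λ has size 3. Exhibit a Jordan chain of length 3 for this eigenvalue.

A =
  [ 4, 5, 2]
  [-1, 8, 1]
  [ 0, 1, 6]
A Jordan chain for λ = 6 of length 3:
v_1 = (-1, 0, -1)ᵀ
v_2 = (-2, -1, 0)ᵀ
v_3 = (1, 0, 0)ᵀ

Let N = A − (6)·I. We want v_3 with N^3 v_3 = 0 but N^2 v_3 ≠ 0; then v_{j-1} := N · v_j for j = 3, …, 2.

Pick v_3 = (1, 0, 0)ᵀ.
Then v_2 = N · v_3 = (-2, -1, 0)ᵀ.
Then v_1 = N · v_2 = (-1, 0, -1)ᵀ.

Sanity check: (A − (6)·I) v_1 = (0, 0, 0)ᵀ = 0. ✓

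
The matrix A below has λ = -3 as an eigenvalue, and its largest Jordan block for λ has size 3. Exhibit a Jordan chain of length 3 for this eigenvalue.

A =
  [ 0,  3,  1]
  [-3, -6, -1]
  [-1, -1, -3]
A Jordan chain for λ = -3 of length 3:
v_1 = (-1, 1, 0)ᵀ
v_2 = (3, -3, -1)ᵀ
v_3 = (1, 0, 0)ᵀ

Let N = A − (-3)·I. We want v_3 with N^3 v_3 = 0 but N^2 v_3 ≠ 0; then v_{j-1} := N · v_j for j = 3, …, 2.

Pick v_3 = (1, 0, 0)ᵀ.
Then v_2 = N · v_3 = (3, -3, -1)ᵀ.
Then v_1 = N · v_2 = (-1, 1, 0)ᵀ.

Sanity check: (A − (-3)·I) v_1 = (0, 0, 0)ᵀ = 0. ✓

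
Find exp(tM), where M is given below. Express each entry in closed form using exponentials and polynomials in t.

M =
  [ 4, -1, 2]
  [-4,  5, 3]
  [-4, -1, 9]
e^{tM} =
  [-2*t*exp(6*t) + exp(6*t), t^2*exp(6*t)/2 - t*exp(6*t), -t^2*exp(6*t)/2 + 2*t*exp(6*t)]
  [-4*t*exp(6*t), t^2*exp(6*t) - t*exp(6*t) + exp(6*t), -t^2*exp(6*t) + 3*t*exp(6*t)]
  [-4*t*exp(6*t), t^2*exp(6*t) - t*exp(6*t), -t^2*exp(6*t) + 3*t*exp(6*t) + exp(6*t)]

Strategy: write M = P · J · P⁻¹ where J is a Jordan canonical form, so e^{tM} = P · e^{tJ} · P⁻¹, and e^{tJ} can be computed block-by-block.

M has Jordan form
J =
  [6, 1, 0]
  [0, 6, 1]
  [0, 0, 6]
(up to reordering of blocks).

Per-block formulas:
  For a 3×3 Jordan block J_3(6): exp(t · J_3(6)) = e^(6t)·(I + t·N + (t^2/2)·N^2), where N is the 3×3 nilpotent shift.

After assembling e^{tJ} and conjugating by P, we get:

e^{tM} =
  [-2*t*exp(6*t) + exp(6*t), t^2*exp(6*t)/2 - t*exp(6*t), -t^2*exp(6*t)/2 + 2*t*exp(6*t)]
  [-4*t*exp(6*t), t^2*exp(6*t) - t*exp(6*t) + exp(6*t), -t^2*exp(6*t) + 3*t*exp(6*t)]
  [-4*t*exp(6*t), t^2*exp(6*t) - t*exp(6*t), -t^2*exp(6*t) + 3*t*exp(6*t) + exp(6*t)]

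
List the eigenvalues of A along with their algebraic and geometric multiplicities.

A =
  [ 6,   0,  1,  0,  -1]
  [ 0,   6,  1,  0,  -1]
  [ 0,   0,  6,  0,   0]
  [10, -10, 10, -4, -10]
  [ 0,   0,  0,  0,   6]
λ = -4: alg = 1, geom = 1; λ = 6: alg = 4, geom = 3

Step 1 — factor the characteristic polynomial to read off the algebraic multiplicities:
  χ_A(x) = (x - 6)^4*(x + 4)

Step 2 — compute geometric multiplicities via the rank-nullity identity g(λ) = n − rank(A − λI):
  rank(A − (-4)·I) = 4, so dim ker(A − (-4)·I) = n − 4 = 1
  rank(A − (6)·I) = 2, so dim ker(A − (6)·I) = n − 2 = 3

Summary:
  λ = -4: algebraic multiplicity = 1, geometric multiplicity = 1
  λ = 6: algebraic multiplicity = 4, geometric multiplicity = 3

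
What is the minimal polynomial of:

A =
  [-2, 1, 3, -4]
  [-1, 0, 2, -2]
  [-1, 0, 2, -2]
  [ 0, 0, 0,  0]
x^3

The characteristic polynomial is χ_A(x) = x^4, so the eigenvalues are known. The minimal polynomial is
  m_A(x) = Π_λ (x − λ)^{k_λ}
where k_λ is the size of the *largest* Jordan block for λ (equivalently, the smallest k with (A − λI)^k v = 0 for every generalised eigenvector v of λ).

  λ = 0: largest Jordan block has size 3, contributing (x − 0)^3

So m_A(x) = x^3 = x^3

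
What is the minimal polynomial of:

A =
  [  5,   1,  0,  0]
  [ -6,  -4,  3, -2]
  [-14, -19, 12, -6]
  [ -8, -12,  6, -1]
x^3 - 9*x^2 + 27*x - 27

The characteristic polynomial is χ_A(x) = (x - 3)^4, so the eigenvalues are known. The minimal polynomial is
  m_A(x) = Π_λ (x − λ)^{k_λ}
where k_λ is the size of the *largest* Jordan block for λ (equivalently, the smallest k with (A − λI)^k v = 0 for every generalised eigenvector v of λ).

  λ = 3: largest Jordan block has size 3, contributing (x − 3)^3

So m_A(x) = (x - 3)^3 = x^3 - 9*x^2 + 27*x - 27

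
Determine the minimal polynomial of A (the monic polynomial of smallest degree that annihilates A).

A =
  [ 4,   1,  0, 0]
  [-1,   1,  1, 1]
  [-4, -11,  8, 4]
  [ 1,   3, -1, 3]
x^3 - 12*x^2 + 48*x - 64

The characteristic polynomial is χ_A(x) = (x - 4)^4, so the eigenvalues are known. The minimal polynomial is
  m_A(x) = Π_λ (x − λ)^{k_λ}
where k_λ is the size of the *largest* Jordan block for λ (equivalently, the smallest k with (A − λI)^k v = 0 for every generalised eigenvector v of λ).

  λ = 4: largest Jordan block has size 3, contributing (x − 4)^3

So m_A(x) = (x - 4)^3 = x^3 - 12*x^2 + 48*x - 64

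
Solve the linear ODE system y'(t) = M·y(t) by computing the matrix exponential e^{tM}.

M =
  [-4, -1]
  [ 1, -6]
e^{tM} =
  [t*exp(-5*t) + exp(-5*t), -t*exp(-5*t)]
  [t*exp(-5*t), -t*exp(-5*t) + exp(-5*t)]

Strategy: write M = P · J · P⁻¹ where J is a Jordan canonical form, so e^{tM} = P · e^{tJ} · P⁻¹, and e^{tJ} can be computed block-by-block.

M has Jordan form
J =
  [-5,  1]
  [ 0, -5]
(up to reordering of blocks).

Per-block formulas:
  For a 2×2 Jordan block J_2(-5): exp(t · J_2(-5)) = e^(-5t)·(I + t·N), where N is the 2×2 nilpotent shift.

After assembling e^{tJ} and conjugating by P, we get:

e^{tM} =
  [t*exp(-5*t) + exp(-5*t), -t*exp(-5*t)]
  [t*exp(-5*t), -t*exp(-5*t) + exp(-5*t)]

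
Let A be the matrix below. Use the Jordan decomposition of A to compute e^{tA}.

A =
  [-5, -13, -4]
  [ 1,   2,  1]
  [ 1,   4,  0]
e^{tA} =
  [-t^2*exp(-t)/2 - 4*t*exp(-t) + exp(-t), -3*t^2*exp(-t)/2 - 13*t*exp(-t), -t^2*exp(-t)/2 - 4*t*exp(-t)]
  [t*exp(-t), 3*t*exp(-t) + exp(-t), t*exp(-t)]
  [t^2*exp(-t)/2 + t*exp(-t), 3*t^2*exp(-t)/2 + 4*t*exp(-t), t^2*exp(-t)/2 + t*exp(-t) + exp(-t)]

Strategy: write A = P · J · P⁻¹ where J is a Jordan canonical form, so e^{tA} = P · e^{tJ} · P⁻¹, and e^{tJ} can be computed block-by-block.

A has Jordan form
J =
  [-1,  1,  0]
  [ 0, -1,  1]
  [ 0,  0, -1]
(up to reordering of blocks).

Per-block formulas:
  For a 3×3 Jordan block J_3(-1): exp(t · J_3(-1)) = e^(-1t)·(I + t·N + (t^2/2)·N^2), where N is the 3×3 nilpotent shift.

After assembling e^{tJ} and conjugating by P, we get:

e^{tA} =
  [-t^2*exp(-t)/2 - 4*t*exp(-t) + exp(-t), -3*t^2*exp(-t)/2 - 13*t*exp(-t), -t^2*exp(-t)/2 - 4*t*exp(-t)]
  [t*exp(-t), 3*t*exp(-t) + exp(-t), t*exp(-t)]
  [t^2*exp(-t)/2 + t*exp(-t), 3*t^2*exp(-t)/2 + 4*t*exp(-t), t^2*exp(-t)/2 + t*exp(-t) + exp(-t)]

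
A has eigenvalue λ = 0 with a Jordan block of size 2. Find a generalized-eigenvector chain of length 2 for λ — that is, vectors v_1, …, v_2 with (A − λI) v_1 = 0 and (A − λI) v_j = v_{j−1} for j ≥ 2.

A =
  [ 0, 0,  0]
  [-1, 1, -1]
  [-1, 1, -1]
A Jordan chain for λ = 0 of length 2:
v_1 = (0, -1, -1)ᵀ
v_2 = (1, 0, 0)ᵀ

Let N = A − (0)·I. We want v_2 with N^2 v_2 = 0 but N^1 v_2 ≠ 0; then v_{j-1} := N · v_j for j = 2, …, 2.

Pick v_2 = (1, 0, 0)ᵀ.
Then v_1 = N · v_2 = (0, -1, -1)ᵀ.

Sanity check: (A − (0)·I) v_1 = (0, 0, 0)ᵀ = 0. ✓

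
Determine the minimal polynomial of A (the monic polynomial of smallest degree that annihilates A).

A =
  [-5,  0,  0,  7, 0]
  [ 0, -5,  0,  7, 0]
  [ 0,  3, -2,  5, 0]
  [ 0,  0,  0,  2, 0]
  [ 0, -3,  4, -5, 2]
x^3 + 5*x^2 - 4*x - 20

The characteristic polynomial is χ_A(x) = (x - 2)^2*(x + 2)*(x + 5)^2, so the eigenvalues are known. The minimal polynomial is
  m_A(x) = Π_λ (x − λ)^{k_λ}
where k_λ is the size of the *largest* Jordan block for λ (equivalently, the smallest k with (A − λI)^k v = 0 for every generalised eigenvector v of λ).

  λ = -5: largest Jordan block has size 1, contributing (x + 5)
  λ = -2: largest Jordan block has size 1, contributing (x + 2)
  λ = 2: largest Jordan block has size 1, contributing (x − 2)

So m_A(x) = (x - 2)*(x + 2)*(x + 5) = x^3 + 5*x^2 - 4*x - 20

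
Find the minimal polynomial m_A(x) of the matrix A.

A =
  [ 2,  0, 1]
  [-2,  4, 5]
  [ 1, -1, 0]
x^3 - 6*x^2 + 12*x - 8

The characteristic polynomial is χ_A(x) = (x - 2)^3, so the eigenvalues are known. The minimal polynomial is
  m_A(x) = Π_λ (x − λ)^{k_λ}
where k_λ is the size of the *largest* Jordan block for λ (equivalently, the smallest k with (A − λI)^k v = 0 for every generalised eigenvector v of λ).

  λ = 2: largest Jordan block has size 3, contributing (x − 2)^3

So m_A(x) = (x - 2)^3 = x^3 - 6*x^2 + 12*x - 8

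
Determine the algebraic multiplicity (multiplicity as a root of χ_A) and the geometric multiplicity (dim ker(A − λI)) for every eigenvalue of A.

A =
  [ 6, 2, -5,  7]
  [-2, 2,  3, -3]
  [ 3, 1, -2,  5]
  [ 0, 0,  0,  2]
λ = 2: alg = 4, geom = 2

Step 1 — factor the characteristic polynomial to read off the algebraic multiplicities:
  χ_A(x) = (x - 2)^4

Step 2 — compute geometric multiplicities via the rank-nullity identity g(λ) = n − rank(A − λI):
  rank(A − (2)·I) = 2, so dim ker(A − (2)·I) = n − 2 = 2

Summary:
  λ = 2: algebraic multiplicity = 4, geometric multiplicity = 2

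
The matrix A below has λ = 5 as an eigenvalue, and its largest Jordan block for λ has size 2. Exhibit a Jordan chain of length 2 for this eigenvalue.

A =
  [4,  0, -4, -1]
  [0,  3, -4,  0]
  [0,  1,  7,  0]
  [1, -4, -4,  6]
A Jordan chain for λ = 5 of length 2:
v_1 = (-1, 0, 0, 1)ᵀ
v_2 = (1, 0, 0, 0)ᵀ

Let N = A − (5)·I. We want v_2 with N^2 v_2 = 0 but N^1 v_2 ≠ 0; then v_{j-1} := N · v_j for j = 2, …, 2.

Pick v_2 = (1, 0, 0, 0)ᵀ.
Then v_1 = N · v_2 = (-1, 0, 0, 1)ᵀ.

Sanity check: (A − (5)·I) v_1 = (0, 0, 0, 0)ᵀ = 0. ✓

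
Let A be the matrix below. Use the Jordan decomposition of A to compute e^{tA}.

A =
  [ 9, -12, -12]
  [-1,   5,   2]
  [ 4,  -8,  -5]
e^{tA} =
  [6*t*exp(3*t) + exp(3*t), -12*t*exp(3*t), -12*t*exp(3*t)]
  [-t*exp(3*t), 2*t*exp(3*t) + exp(3*t), 2*t*exp(3*t)]
  [4*t*exp(3*t), -8*t*exp(3*t), -8*t*exp(3*t) + exp(3*t)]

Strategy: write A = P · J · P⁻¹ where J is a Jordan canonical form, so e^{tA} = P · e^{tJ} · P⁻¹, and e^{tJ} can be computed block-by-block.

A has Jordan form
J =
  [3, 1, 0]
  [0, 3, 0]
  [0, 0, 3]
(up to reordering of blocks).

Per-block formulas:
  For a 2×2 Jordan block J_2(3): exp(t · J_2(3)) = e^(3t)·(I + t·N), where N is the 2×2 nilpotent shift.
  For a 1×1 block at λ = 3: exp(t · [3]) = [e^(3t)].

After assembling e^{tJ} and conjugating by P, we get:

e^{tA} =
  [6*t*exp(3*t) + exp(3*t), -12*t*exp(3*t), -12*t*exp(3*t)]
  [-t*exp(3*t), 2*t*exp(3*t) + exp(3*t), 2*t*exp(3*t)]
  [4*t*exp(3*t), -8*t*exp(3*t), -8*t*exp(3*t) + exp(3*t)]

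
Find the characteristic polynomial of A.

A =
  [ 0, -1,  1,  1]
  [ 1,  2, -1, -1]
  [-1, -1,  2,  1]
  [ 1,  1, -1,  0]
x^4 - 4*x^3 + 6*x^2 - 4*x + 1

Expanding det(x·I − A) (e.g. by cofactor expansion or by noting that A is similar to its Jordan form J, which has the same characteristic polynomial as A) gives
  χ_A(x) = x^4 - 4*x^3 + 6*x^2 - 4*x + 1
which factors as (x - 1)^4. The eigenvalues (with algebraic multiplicities) are λ = 1 with multiplicity 4.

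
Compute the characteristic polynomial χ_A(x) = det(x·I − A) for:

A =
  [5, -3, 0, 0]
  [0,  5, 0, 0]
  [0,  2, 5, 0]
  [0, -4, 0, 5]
x^4 - 20*x^3 + 150*x^2 - 500*x + 625

Expanding det(x·I − A) (e.g. by cofactor expansion or by noting that A is similar to its Jordan form J, which has the same characteristic polynomial as A) gives
  χ_A(x) = x^4 - 20*x^3 + 150*x^2 - 500*x + 625
which factors as (x - 5)^4. The eigenvalues (with algebraic multiplicities) are λ = 5 with multiplicity 4.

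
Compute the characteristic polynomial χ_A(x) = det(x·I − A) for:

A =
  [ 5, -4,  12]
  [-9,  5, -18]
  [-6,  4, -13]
x^3 + 3*x^2 + 3*x + 1

Expanding det(x·I − A) (e.g. by cofactor expansion or by noting that A is similar to its Jordan form J, which has the same characteristic polynomial as A) gives
  χ_A(x) = x^3 + 3*x^2 + 3*x + 1
which factors as (x + 1)^3. The eigenvalues (with algebraic multiplicities) are λ = -1 with multiplicity 3.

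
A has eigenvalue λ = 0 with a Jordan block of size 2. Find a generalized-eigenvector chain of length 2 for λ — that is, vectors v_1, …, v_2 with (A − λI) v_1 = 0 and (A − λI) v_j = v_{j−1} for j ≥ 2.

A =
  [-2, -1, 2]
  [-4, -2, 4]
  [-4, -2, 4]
A Jordan chain for λ = 0 of length 2:
v_1 = (-2, -4, -4)ᵀ
v_2 = (1, 0, 0)ᵀ

Let N = A − (0)·I. We want v_2 with N^2 v_2 = 0 but N^1 v_2 ≠ 0; then v_{j-1} := N · v_j for j = 2, …, 2.

Pick v_2 = (1, 0, 0)ᵀ.
Then v_1 = N · v_2 = (-2, -4, -4)ᵀ.

Sanity check: (A − (0)·I) v_1 = (0, 0, 0)ᵀ = 0. ✓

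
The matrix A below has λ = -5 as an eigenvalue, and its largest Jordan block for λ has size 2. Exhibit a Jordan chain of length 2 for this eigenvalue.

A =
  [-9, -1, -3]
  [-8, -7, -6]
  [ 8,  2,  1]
A Jordan chain for λ = -5 of length 2:
v_1 = (-4, -8, 8)ᵀ
v_2 = (1, 0, 0)ᵀ

Let N = A − (-5)·I. We want v_2 with N^2 v_2 = 0 but N^1 v_2 ≠ 0; then v_{j-1} := N · v_j for j = 2, …, 2.

Pick v_2 = (1, 0, 0)ᵀ.
Then v_1 = N · v_2 = (-4, -8, 8)ᵀ.

Sanity check: (A − (-5)·I) v_1 = (0, 0, 0)ᵀ = 0. ✓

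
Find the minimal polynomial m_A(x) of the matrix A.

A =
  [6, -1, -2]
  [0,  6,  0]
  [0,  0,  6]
x^2 - 12*x + 36

The characteristic polynomial is χ_A(x) = (x - 6)^3, so the eigenvalues are known. The minimal polynomial is
  m_A(x) = Π_λ (x − λ)^{k_λ}
where k_λ is the size of the *largest* Jordan block for λ (equivalently, the smallest k with (A − λI)^k v = 0 for every generalised eigenvector v of λ).

  λ = 6: largest Jordan block has size 2, contributing (x − 6)^2

So m_A(x) = (x - 6)^2 = x^2 - 12*x + 36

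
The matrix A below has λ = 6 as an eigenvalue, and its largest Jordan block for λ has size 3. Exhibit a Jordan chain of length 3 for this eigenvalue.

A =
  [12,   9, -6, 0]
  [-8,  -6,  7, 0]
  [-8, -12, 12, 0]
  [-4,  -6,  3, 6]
A Jordan chain for λ = 6 of length 3:
v_1 = (12, -8, 0, 0)ᵀ
v_2 = (6, -8, -8, -4)ᵀ
v_3 = (1, 0, 0, 0)ᵀ

Let N = A − (6)·I. We want v_3 with N^3 v_3 = 0 but N^2 v_3 ≠ 0; then v_{j-1} := N · v_j for j = 3, …, 2.

Pick v_3 = (1, 0, 0, 0)ᵀ.
Then v_2 = N · v_3 = (6, -8, -8, -4)ᵀ.
Then v_1 = N · v_2 = (12, -8, 0, 0)ᵀ.

Sanity check: (A − (6)·I) v_1 = (0, 0, 0, 0)ᵀ = 0. ✓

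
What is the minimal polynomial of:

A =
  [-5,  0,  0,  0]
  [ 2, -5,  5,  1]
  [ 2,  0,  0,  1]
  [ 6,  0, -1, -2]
x^3 + 7*x^2 + 11*x + 5

The characteristic polynomial is χ_A(x) = (x + 1)^2*(x + 5)^2, so the eigenvalues are known. The minimal polynomial is
  m_A(x) = Π_λ (x − λ)^{k_λ}
where k_λ is the size of the *largest* Jordan block for λ (equivalently, the smallest k with (A − λI)^k v = 0 for every generalised eigenvector v of λ).

  λ = -5: largest Jordan block has size 1, contributing (x + 5)
  λ = -1: largest Jordan block has size 2, contributing (x + 1)^2

So m_A(x) = (x + 1)^2*(x + 5) = x^3 + 7*x^2 + 11*x + 5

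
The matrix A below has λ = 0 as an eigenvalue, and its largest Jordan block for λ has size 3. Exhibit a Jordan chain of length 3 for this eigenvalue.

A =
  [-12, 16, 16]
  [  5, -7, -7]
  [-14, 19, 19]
A Jordan chain for λ = 0 of length 3:
v_1 = (0, 3, -3)ᵀ
v_2 = (-12, 5, -14)ᵀ
v_3 = (1, 0, 0)ᵀ

Let N = A − (0)·I. We want v_3 with N^3 v_3 = 0 but N^2 v_3 ≠ 0; then v_{j-1} := N · v_j for j = 3, …, 2.

Pick v_3 = (1, 0, 0)ᵀ.
Then v_2 = N · v_3 = (-12, 5, -14)ᵀ.
Then v_1 = N · v_2 = (0, 3, -3)ᵀ.

Sanity check: (A − (0)·I) v_1 = (0, 0, 0)ᵀ = 0. ✓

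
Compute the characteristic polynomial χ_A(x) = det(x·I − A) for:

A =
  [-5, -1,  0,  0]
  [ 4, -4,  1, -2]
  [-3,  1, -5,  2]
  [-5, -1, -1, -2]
x^4 + 16*x^3 + 96*x^2 + 256*x + 256

Expanding det(x·I − A) (e.g. by cofactor expansion or by noting that A is similar to its Jordan form J, which has the same characteristic polynomial as A) gives
  χ_A(x) = x^4 + 16*x^3 + 96*x^2 + 256*x + 256
which factors as (x + 4)^4. The eigenvalues (with algebraic multiplicities) are λ = -4 with multiplicity 4.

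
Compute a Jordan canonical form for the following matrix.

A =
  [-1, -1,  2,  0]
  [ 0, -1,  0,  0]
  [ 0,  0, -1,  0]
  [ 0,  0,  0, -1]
J_2(-1) ⊕ J_1(-1) ⊕ J_1(-1)

The characteristic polynomial is
  det(x·I − A) = x^4 + 4*x^3 + 6*x^2 + 4*x + 1 = (x + 1)^4

Eigenvalues and multiplicities (the geometric multiplicity of λ is n − rank(A − λI), which equals the number of Jordan blocks for λ):
  λ = -1: algebraic multiplicity = 4, geometric multiplicity = 3

Determining the block sizes for each eigenvalue:
  λ = -1: 3 blocks summing to 4 forces exactly one block of size 2 and the rest size 1 → block sizes [2, 1, 1]

Assembling the blocks gives a Jordan form
J =
  [-1,  1,  0,  0]
  [ 0, -1,  0,  0]
  [ 0,  0, -1,  0]
  [ 0,  0,  0, -1]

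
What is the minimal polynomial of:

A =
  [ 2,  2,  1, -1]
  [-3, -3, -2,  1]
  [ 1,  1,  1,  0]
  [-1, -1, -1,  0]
x^2

The characteristic polynomial is χ_A(x) = x^4, so the eigenvalues are known. The minimal polynomial is
  m_A(x) = Π_λ (x − λ)^{k_λ}
where k_λ is the size of the *largest* Jordan block for λ (equivalently, the smallest k with (A − λI)^k v = 0 for every generalised eigenvector v of λ).

  λ = 0: largest Jordan block has size 2, contributing (x − 0)^2

So m_A(x) = x^2 = x^2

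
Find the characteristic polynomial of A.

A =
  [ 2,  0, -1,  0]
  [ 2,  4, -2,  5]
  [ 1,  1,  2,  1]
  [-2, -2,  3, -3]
x^4 - 5*x^3 + 6*x^2 + 4*x - 8

Expanding det(x·I − A) (e.g. by cofactor expansion or by noting that A is similar to its Jordan form J, which has the same characteristic polynomial as A) gives
  χ_A(x) = x^4 - 5*x^3 + 6*x^2 + 4*x - 8
which factors as (x - 2)^3*(x + 1). The eigenvalues (with algebraic multiplicities) are λ = -1 with multiplicity 1, λ = 2 with multiplicity 3.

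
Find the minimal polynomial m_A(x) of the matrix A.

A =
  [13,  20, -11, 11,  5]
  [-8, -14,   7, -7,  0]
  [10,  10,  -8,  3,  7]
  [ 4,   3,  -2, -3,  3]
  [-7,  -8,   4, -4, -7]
x^4 + 14*x^3 + 69*x^2 + 140*x + 100

The characteristic polynomial is χ_A(x) = (x + 2)^2*(x + 5)^3, so the eigenvalues are known. The minimal polynomial is
  m_A(x) = Π_λ (x − λ)^{k_λ}
where k_λ is the size of the *largest* Jordan block for λ (equivalently, the smallest k with (A − λI)^k v = 0 for every generalised eigenvector v of λ).

  λ = -5: largest Jordan block has size 2, contributing (x + 5)^2
  λ = -2: largest Jordan block has size 2, contributing (x + 2)^2

So m_A(x) = (x + 2)^2*(x + 5)^2 = x^4 + 14*x^3 + 69*x^2 + 140*x + 100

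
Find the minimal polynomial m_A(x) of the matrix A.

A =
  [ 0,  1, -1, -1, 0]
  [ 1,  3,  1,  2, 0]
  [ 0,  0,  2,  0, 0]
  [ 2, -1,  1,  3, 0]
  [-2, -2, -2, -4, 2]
x^3 - 6*x^2 + 12*x - 8

The characteristic polynomial is χ_A(x) = (x - 2)^5, so the eigenvalues are known. The minimal polynomial is
  m_A(x) = Π_λ (x − λ)^{k_λ}
where k_λ is the size of the *largest* Jordan block for λ (equivalently, the smallest k with (A − λI)^k v = 0 for every generalised eigenvector v of λ).

  λ = 2: largest Jordan block has size 3, contributing (x − 2)^3

So m_A(x) = (x - 2)^3 = x^3 - 6*x^2 + 12*x - 8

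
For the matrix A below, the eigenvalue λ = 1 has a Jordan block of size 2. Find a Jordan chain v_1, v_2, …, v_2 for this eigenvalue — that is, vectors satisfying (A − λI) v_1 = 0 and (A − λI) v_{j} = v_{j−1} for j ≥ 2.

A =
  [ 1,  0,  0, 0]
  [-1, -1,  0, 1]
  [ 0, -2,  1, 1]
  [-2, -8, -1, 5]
A Jordan chain for λ = 1 of length 2:
v_1 = (0, -1, 0, -2)ᵀ
v_2 = (1, 0, 0, 0)ᵀ

Let N = A − (1)·I. We want v_2 with N^2 v_2 = 0 but N^1 v_2 ≠ 0; then v_{j-1} := N · v_j for j = 2, …, 2.

Pick v_2 = (1, 0, 0, 0)ᵀ.
Then v_1 = N · v_2 = (0, -1, 0, -2)ᵀ.

Sanity check: (A − (1)·I) v_1 = (0, 0, 0, 0)ᵀ = 0. ✓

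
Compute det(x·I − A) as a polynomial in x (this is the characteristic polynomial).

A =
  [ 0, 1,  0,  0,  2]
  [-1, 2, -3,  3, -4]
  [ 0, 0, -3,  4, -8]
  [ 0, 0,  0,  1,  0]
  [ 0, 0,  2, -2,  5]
x^5 - 5*x^4 + 10*x^3 - 10*x^2 + 5*x - 1

Expanding det(x·I − A) (e.g. by cofactor expansion or by noting that A is similar to its Jordan form J, which has the same characteristic polynomial as A) gives
  χ_A(x) = x^5 - 5*x^4 + 10*x^3 - 10*x^2 + 5*x - 1
which factors as (x - 1)^5. The eigenvalues (with algebraic multiplicities) are λ = 1 with multiplicity 5.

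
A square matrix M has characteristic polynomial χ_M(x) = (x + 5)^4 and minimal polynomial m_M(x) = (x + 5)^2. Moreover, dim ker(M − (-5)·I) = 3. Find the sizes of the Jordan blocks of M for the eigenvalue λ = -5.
Block sizes for λ = -5: [2, 1, 1]

Step 1 — from the characteristic polynomial, algebraic multiplicity of λ = -5 is 4. From dim ker(M − (-5)·I) = 3, there are exactly 3 Jordan blocks for λ = -5.
Step 2 — from the minimal polynomial, the factor (x + 5)^2 tells us the largest block for λ = -5 has size 2.
Step 3 — with total size 4, 3 blocks, and largest block 2, the block sizes (in nonincreasing order) are [2, 1, 1].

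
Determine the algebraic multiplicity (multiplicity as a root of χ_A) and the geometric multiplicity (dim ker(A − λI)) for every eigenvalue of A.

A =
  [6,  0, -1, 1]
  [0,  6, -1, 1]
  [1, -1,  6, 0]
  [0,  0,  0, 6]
λ = 6: alg = 4, geom = 2

Step 1 — factor the characteristic polynomial to read off the algebraic multiplicities:
  χ_A(x) = (x - 6)^4

Step 2 — compute geometric multiplicities via the rank-nullity identity g(λ) = n − rank(A − λI):
  rank(A − (6)·I) = 2, so dim ker(A − (6)·I) = n − 2 = 2

Summary:
  λ = 6: algebraic multiplicity = 4, geometric multiplicity = 2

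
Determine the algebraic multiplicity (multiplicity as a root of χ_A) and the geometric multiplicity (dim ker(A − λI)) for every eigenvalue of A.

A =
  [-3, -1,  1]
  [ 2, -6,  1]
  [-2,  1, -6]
λ = -5: alg = 3, geom = 2

Step 1 — factor the characteristic polynomial to read off the algebraic multiplicities:
  χ_A(x) = (x + 5)^3

Step 2 — compute geometric multiplicities via the rank-nullity identity g(λ) = n − rank(A − λI):
  rank(A − (-5)·I) = 1, so dim ker(A − (-5)·I) = n − 1 = 2

Summary:
  λ = -5: algebraic multiplicity = 3, geometric multiplicity = 2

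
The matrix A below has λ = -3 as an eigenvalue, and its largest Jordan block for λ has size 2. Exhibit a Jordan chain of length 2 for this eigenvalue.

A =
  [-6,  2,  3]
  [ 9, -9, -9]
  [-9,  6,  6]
A Jordan chain for λ = -3 of length 2:
v_1 = (-3, 9, -9)ᵀ
v_2 = (1, 0, 0)ᵀ

Let N = A − (-3)·I. We want v_2 with N^2 v_2 = 0 but N^1 v_2 ≠ 0; then v_{j-1} := N · v_j for j = 2, …, 2.

Pick v_2 = (1, 0, 0)ᵀ.
Then v_1 = N · v_2 = (-3, 9, -9)ᵀ.

Sanity check: (A − (-3)·I) v_1 = (0, 0, 0)ᵀ = 0. ✓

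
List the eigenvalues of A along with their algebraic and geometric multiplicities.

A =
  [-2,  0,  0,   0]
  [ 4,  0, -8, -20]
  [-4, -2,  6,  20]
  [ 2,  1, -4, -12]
λ = -2: alg = 4, geom = 3

Step 1 — factor the characteristic polynomial to read off the algebraic multiplicities:
  χ_A(x) = (x + 2)^4

Step 2 — compute geometric multiplicities via the rank-nullity identity g(λ) = n − rank(A − λI):
  rank(A − (-2)·I) = 1, so dim ker(A − (-2)·I) = n − 1 = 3

Summary:
  λ = -2: algebraic multiplicity = 4, geometric multiplicity = 3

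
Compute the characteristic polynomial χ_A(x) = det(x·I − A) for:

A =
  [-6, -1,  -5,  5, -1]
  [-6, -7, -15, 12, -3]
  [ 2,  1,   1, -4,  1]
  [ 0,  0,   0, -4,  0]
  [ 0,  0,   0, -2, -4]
x^5 + 20*x^4 + 160*x^3 + 640*x^2 + 1280*x + 1024

Expanding det(x·I − A) (e.g. by cofactor expansion or by noting that A is similar to its Jordan form J, which has the same characteristic polynomial as A) gives
  χ_A(x) = x^5 + 20*x^4 + 160*x^3 + 640*x^2 + 1280*x + 1024
which factors as (x + 4)^5. The eigenvalues (with algebraic multiplicities) are λ = -4 with multiplicity 5.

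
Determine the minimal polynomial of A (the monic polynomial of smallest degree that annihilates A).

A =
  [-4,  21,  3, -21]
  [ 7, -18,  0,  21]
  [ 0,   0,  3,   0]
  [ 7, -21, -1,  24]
x^3 - 2*x^2 - 15*x + 36

The characteristic polynomial is χ_A(x) = (x - 3)^3*(x + 4), so the eigenvalues are known. The minimal polynomial is
  m_A(x) = Π_λ (x − λ)^{k_λ}
where k_λ is the size of the *largest* Jordan block for λ (equivalently, the smallest k with (A − λI)^k v = 0 for every generalised eigenvector v of λ).

  λ = -4: largest Jordan block has size 1, contributing (x + 4)
  λ = 3: largest Jordan block has size 2, contributing (x − 3)^2

So m_A(x) = (x - 3)^2*(x + 4) = x^3 - 2*x^2 - 15*x + 36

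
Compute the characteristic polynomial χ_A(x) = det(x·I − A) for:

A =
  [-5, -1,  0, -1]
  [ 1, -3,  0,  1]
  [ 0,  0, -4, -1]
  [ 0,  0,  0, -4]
x^4 + 16*x^3 + 96*x^2 + 256*x + 256

Expanding det(x·I − A) (e.g. by cofactor expansion or by noting that A is similar to its Jordan form J, which has the same characteristic polynomial as A) gives
  χ_A(x) = x^4 + 16*x^3 + 96*x^2 + 256*x + 256
which factors as (x + 4)^4. The eigenvalues (with algebraic multiplicities) are λ = -4 with multiplicity 4.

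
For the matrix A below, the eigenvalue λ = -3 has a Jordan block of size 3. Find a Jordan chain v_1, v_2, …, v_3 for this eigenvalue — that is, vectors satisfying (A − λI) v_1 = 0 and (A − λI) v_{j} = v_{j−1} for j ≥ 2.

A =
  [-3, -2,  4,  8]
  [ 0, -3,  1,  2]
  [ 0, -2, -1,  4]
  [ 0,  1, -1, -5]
A Jordan chain for λ = -3 of length 3:
v_1 = (-2, 0, -2, 1)ᵀ
v_2 = (4, 1, 2, -1)ᵀ
v_3 = (0, 0, 1, 0)ᵀ

Let N = A − (-3)·I. We want v_3 with N^3 v_3 = 0 but N^2 v_3 ≠ 0; then v_{j-1} := N · v_j for j = 3, …, 2.

Pick v_3 = (0, 0, 1, 0)ᵀ.
Then v_2 = N · v_3 = (4, 1, 2, -1)ᵀ.
Then v_1 = N · v_2 = (-2, 0, -2, 1)ᵀ.

Sanity check: (A − (-3)·I) v_1 = (0, 0, 0, 0)ᵀ = 0. ✓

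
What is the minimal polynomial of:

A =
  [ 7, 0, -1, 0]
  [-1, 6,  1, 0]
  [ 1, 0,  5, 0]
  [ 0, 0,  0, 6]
x^2 - 12*x + 36

The characteristic polynomial is χ_A(x) = (x - 6)^4, so the eigenvalues are known. The minimal polynomial is
  m_A(x) = Π_λ (x − λ)^{k_λ}
where k_λ is the size of the *largest* Jordan block for λ (equivalently, the smallest k with (A − λI)^k v = 0 for every generalised eigenvector v of λ).

  λ = 6: largest Jordan block has size 2, contributing (x − 6)^2

So m_A(x) = (x - 6)^2 = x^2 - 12*x + 36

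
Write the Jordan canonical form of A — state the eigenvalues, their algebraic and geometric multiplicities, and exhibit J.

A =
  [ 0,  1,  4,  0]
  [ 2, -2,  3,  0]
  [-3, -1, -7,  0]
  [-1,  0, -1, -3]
J_3(-3) ⊕ J_1(-3)

The characteristic polynomial is
  det(x·I − A) = x^4 + 12*x^3 + 54*x^2 + 108*x + 81 = (x + 3)^4

Eigenvalues and multiplicities (the geometric multiplicity of λ is n − rank(A − λI), which equals the number of Jordan blocks for λ):
  λ = -3: algebraic multiplicity = 4, geometric multiplicity = 2

Determining the block sizes for each eigenvalue:
  λ = -3: with am = 4 and gm = 2, the partition is not yet determined (e.g. several partitions of 4 into 2 parts exist). Let N = A − (-3)·I. Computing rank(N^1) = 2, rank(N^2) = 1, rank(N^3) = 0; the number of blocks of size ≥ j is rank(N^{j−1}) − rank(N^j), giving [2, 1, 1]. So we have 1 block(s) of size 3, 1 block(s) of size 1 → block sizes [3, 1]

Assembling the blocks gives a Jordan form
J =
  [-3,  1,  0,  0]
  [ 0, -3,  1,  0]
  [ 0,  0, -3,  0]
  [ 0,  0,  0, -3]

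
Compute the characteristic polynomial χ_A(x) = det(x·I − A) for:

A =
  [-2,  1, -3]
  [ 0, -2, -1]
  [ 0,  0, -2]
x^3 + 6*x^2 + 12*x + 8

Expanding det(x·I − A) (e.g. by cofactor expansion or by noting that A is similar to its Jordan form J, which has the same characteristic polynomial as A) gives
  χ_A(x) = x^3 + 6*x^2 + 12*x + 8
which factors as (x + 2)^3. The eigenvalues (with algebraic multiplicities) are λ = -2 with multiplicity 3.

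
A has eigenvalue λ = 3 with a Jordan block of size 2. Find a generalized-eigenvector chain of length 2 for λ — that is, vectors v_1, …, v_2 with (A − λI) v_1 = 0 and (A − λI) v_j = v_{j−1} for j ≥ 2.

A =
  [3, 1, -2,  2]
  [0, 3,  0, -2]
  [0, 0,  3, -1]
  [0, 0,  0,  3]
A Jordan chain for λ = 3 of length 2:
v_1 = (1, 0, 0, 0)ᵀ
v_2 = (0, 1, 0, 0)ᵀ

Let N = A − (3)·I. We want v_2 with N^2 v_2 = 0 but N^1 v_2 ≠ 0; then v_{j-1} := N · v_j for j = 2, …, 2.

Pick v_2 = (0, 1, 0, 0)ᵀ.
Then v_1 = N · v_2 = (1, 0, 0, 0)ᵀ.

Sanity check: (A − (3)·I) v_1 = (0, 0, 0, 0)ᵀ = 0. ✓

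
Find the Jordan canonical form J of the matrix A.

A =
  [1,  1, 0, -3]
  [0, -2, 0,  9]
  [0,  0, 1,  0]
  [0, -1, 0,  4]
J_2(1) ⊕ J_1(1) ⊕ J_1(1)

The characteristic polynomial is
  det(x·I − A) = x^4 - 4*x^3 + 6*x^2 - 4*x + 1 = (x - 1)^4

Eigenvalues and multiplicities (the geometric multiplicity of λ is n − rank(A − λI), which equals the number of Jordan blocks for λ):
  λ = 1: algebraic multiplicity = 4, geometric multiplicity = 3

Determining the block sizes for each eigenvalue:
  λ = 1: 3 blocks summing to 4 forces exactly one block of size 2 and the rest size 1 → block sizes [2, 1, 1]

Assembling the blocks gives a Jordan form
J =
  [1, 1, 0, 0]
  [0, 1, 0, 0]
  [0, 0, 1, 0]
  [0, 0, 0, 1]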